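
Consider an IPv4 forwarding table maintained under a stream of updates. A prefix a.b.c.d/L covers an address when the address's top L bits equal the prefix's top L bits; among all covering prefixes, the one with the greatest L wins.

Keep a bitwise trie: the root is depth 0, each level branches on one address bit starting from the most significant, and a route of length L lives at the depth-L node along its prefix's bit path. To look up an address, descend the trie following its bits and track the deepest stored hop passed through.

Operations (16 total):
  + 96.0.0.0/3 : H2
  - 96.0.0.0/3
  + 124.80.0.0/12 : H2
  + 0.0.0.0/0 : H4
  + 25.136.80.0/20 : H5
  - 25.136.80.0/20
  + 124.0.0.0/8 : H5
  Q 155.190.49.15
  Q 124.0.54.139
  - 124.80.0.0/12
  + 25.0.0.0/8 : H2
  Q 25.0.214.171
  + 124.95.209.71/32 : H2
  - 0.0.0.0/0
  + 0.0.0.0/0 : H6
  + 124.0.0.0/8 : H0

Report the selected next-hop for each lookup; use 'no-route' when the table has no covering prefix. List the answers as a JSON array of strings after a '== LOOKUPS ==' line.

Process each operation:
  + 96.0.0.0/3 (H2) depth=3
  - 96.0.0.0/3 clear@3
  + 124.80.0.0/12 (H2) depth=12
  + 0.0.0.0/0 (H4) depth=0
  + 25.136.80.0/20 (H5) depth=20
  - 25.136.80.0/20 clear@20
  + 124.0.0.0/8 (H5) depth=8
  Q 155.190.49.15: descend ε ; hops seen [H4] ; pick H4
  Q 124.0.54.139: descend 011111000 ; hops seen [H4,H5] ; pick H5
  - 124.80.0.0/12 clear@12
  + 25.0.0.0/8 (H2) depth=8
  Q 25.0.214.171: descend 00011001 ; hops seen [H4,H2] ; pick H2
  + 124.95.209.71/32 (H2) depth=32
  - 0.0.0.0/0 clear@0
  + 0.0.0.0/0 (H6) depth=0
  + 124.0.0.0/8 (H0) depth=8

== LOOKUPS ==
["H4","H5","H2"]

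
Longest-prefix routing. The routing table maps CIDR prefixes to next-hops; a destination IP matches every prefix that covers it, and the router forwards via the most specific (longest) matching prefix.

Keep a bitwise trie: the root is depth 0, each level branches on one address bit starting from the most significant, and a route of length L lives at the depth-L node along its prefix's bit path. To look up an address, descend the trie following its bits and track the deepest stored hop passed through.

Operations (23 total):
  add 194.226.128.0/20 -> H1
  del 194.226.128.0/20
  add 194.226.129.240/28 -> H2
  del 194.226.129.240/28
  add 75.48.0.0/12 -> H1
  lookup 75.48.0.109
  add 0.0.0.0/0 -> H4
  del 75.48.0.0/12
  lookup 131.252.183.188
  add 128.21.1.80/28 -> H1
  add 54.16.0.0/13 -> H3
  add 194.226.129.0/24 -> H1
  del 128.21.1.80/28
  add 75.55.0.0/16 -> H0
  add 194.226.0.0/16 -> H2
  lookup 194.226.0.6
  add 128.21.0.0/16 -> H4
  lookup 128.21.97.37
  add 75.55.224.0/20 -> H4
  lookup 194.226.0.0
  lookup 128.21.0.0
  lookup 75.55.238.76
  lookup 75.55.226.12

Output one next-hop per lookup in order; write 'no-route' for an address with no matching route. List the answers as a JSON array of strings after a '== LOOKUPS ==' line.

Process each operation:
  + 194.226.128.0/20 (H1) depth=20
  del 194.226.128.0/20 (clear depth 20)
  + 194.226.129.240/28 (H2) depth=28
  del 194.226.129.240/28 (clear depth 28)
  + 75.48.0.0/12 (H1) depth=12
  Q 75.48.0.109: descend 010010110011 ; hops seen [H1] ; pick H1
  + 0.0.0.0/0 (H4) depth=0
  del 75.48.0.0/12 (clear depth 12)
  Q 131.252.183.188: descend 1 ; hops seen [H4] ; pick H4
  + 128.21.1.80/28 (H1) depth=28
  + 54.16.0.0/13 (H3) depth=13
  + 194.226.129.0/24 (H1) depth=24
  del 128.21.1.80/28 (clear depth 28)
  + 75.55.0.0/16 (H0) depth=16
  + 194.226.0.0/16 (H2) depth=16
  Q 194.226.0.6: descend 1100001011100010 ; hops seen [H4,H2] ; pick H2
  + 128.21.0.0/16 (H4) depth=16
  Q 128.21.97.37: descend 10000000000101010 ; hops seen [H4,H4] ; pick H4
  + 75.55.224.0/20 (H4) depth=20
  Q 194.226.0.0: descend 1100001011100010 ; hops seen [H4,H2] ; pick H2
  Q 128.21.0.0: descend 10000000000101010000000 ; hops seen [H4,H4] ; pick H4
  Q 75.55.238.76: descend 01001011001101111110 ; hops seen [H4,H0,H4] ; pick H4
  Q 75.55.226.12: descend 01001011001101111110 ; hops seen [H4,H0,H4] ; pick H4

== LOOKUPS ==
["H1","H4","H2","H4","H2","H4","H4","H4"]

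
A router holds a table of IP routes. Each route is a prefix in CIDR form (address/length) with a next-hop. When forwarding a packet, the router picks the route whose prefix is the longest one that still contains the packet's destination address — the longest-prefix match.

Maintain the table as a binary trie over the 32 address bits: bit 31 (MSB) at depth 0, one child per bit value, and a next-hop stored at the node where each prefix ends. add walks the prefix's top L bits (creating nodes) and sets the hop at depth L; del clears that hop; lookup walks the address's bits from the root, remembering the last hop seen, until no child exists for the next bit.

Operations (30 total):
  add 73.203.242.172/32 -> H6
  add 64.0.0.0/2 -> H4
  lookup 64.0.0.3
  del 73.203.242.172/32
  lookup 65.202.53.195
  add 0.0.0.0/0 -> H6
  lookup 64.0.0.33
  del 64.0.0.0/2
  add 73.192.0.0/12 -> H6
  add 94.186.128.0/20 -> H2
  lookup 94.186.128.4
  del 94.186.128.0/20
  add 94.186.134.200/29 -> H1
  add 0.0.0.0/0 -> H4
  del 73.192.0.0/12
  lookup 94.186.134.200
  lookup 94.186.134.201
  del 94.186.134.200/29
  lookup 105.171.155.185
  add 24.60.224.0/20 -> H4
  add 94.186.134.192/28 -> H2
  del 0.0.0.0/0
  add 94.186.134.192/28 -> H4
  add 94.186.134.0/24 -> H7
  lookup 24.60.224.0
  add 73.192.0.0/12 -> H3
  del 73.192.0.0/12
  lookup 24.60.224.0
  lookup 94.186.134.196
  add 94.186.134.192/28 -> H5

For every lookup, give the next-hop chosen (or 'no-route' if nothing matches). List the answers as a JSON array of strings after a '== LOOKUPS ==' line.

Process each operation:
  add 73.203.242.172/32 -> H6 at depth 32
  add 64.0.0.0/2 -> H4 at depth 2
  ? 64.0.0.3  path d0:-→d1:-→d2:H4→d3:-→d4:-  best=H4
  - 73.203.242.172/32 clear@32
  ? 65.202.53.195  path d0:-→d1:-→d2:H4→d3:-→d4:-  best=H4
  add 0.0.0.0/0 -> H6 at depth 0
  ? 64.0.0.33  path d0:H6→d1:-→d2:H4→d3:-→d4:-  best=H4
  - 64.0.0.0/2 clear@2
  add 73.192.0.0/12 -> H6 at depth 12
  add 94.186.128.0/20 -> H2 at depth 20
  ? 94.186.128.4  path d0:H6→d1:-→d2:-→d3:-→d4:-→d5:-→d6:-→d7:-→d8:-→d9:-→d10:-→d11:-→d12:-→d13:-→d14:-→d15:-→d16:-→d17:-→d18:-→d19:-→d20:H2  best=H2
  - 94.186.128.0/20 clear@20
  add 94.186.134.200/29 -> H1 at depth 29
  add 0.0.0.0/0 -> H4 at depth 0
  - 73.192.0.0/12 clear@12
  ? 94.186.134.200  path d0:H4→d1:-→d2:-→d3:-→d4:-→d5:-→d6:-→d7:-→d8:-→d9:-→d10:-→d11:-→d12:-→d13:-→d14:-→d15:-→d16:-→d17:-→d18:-→d19:-→d20:-→d21:-→d22:-→d23:-→d24:-→d25:-→d26:-→d27:-→d28:-→d29:H1  best=H1
  ? 94.186.134.201  path d0:H4→d1:-→d2:-→d3:-→d4:-→d5:-→d6:-→d7:-→d8:-→d9:-→d10:-→d11:-→d12:-→d13:-→d14:-→d15:-→d16:-→d17:-→d18:-→d19:-→d20:-→d21:-→d22:-→d23:-→d24:-→d25:-→d26:-→d27:-→d28:-→d29:H1  best=H1
  - 94.186.134.200/29 clear@29
  ? 105.171.155.185  path d0:H4→d1:-→d2:-  best=H4
  add 24.60.224.0/20 -> H4 at depth 20
  add 94.186.134.192/28 -> H2 at depth 28
  - 0.0.0.0/0 clear@0
  add 94.186.134.192/28 -> H4 at depth 28
  add 94.186.134.0/24 -> H7 at depth 24
  ? 24.60.224.0  path d0:-→d1:-→d2:-→d3:-→d4:-→d5:-→d6:-→d7:-→d8:-→d9:-→d10:-→d11:-→d12:-→d13:-→d14:-→d15:-→d16:-→d17:-→d18:-→d19:-→d20:H4  best=H4
  add 73.192.0.0/12 -> H3 at depth 12
  - 73.192.0.0/12 clear@12
  ? 24.60.224.0  path d0:-→d1:-→d2:-→d3:-→d4:-→d5:-→d6:-→d7:-→d8:-→d9:-→d10:-→d11:-→d12:-→d13:-→d14:-→d15:-→d16:-→d17:-→d18:-→d19:-→d20:H4  best=H4
  ? 94.186.134.196  path d0:-→d1:-→d2:-→d3:-→d4:-→d5:-→d6:-→d7:-→d8:-→d9:-→d10:-→d11:-→d12:-→d13:-→d14:-→d15:-→d16:-→d17:-→d18:-→d19:-→d20:-→d21:-→d22:-→d23:-→d24:H7→d25:-→d26:-→d27:-→d28:H4  best=H4
  add 94.186.134.192/28 -> H5 at depth 28

== LOOKUPS ==
["H4","H4","H4","H2","H1","H1","H4","H4","H4","H4"]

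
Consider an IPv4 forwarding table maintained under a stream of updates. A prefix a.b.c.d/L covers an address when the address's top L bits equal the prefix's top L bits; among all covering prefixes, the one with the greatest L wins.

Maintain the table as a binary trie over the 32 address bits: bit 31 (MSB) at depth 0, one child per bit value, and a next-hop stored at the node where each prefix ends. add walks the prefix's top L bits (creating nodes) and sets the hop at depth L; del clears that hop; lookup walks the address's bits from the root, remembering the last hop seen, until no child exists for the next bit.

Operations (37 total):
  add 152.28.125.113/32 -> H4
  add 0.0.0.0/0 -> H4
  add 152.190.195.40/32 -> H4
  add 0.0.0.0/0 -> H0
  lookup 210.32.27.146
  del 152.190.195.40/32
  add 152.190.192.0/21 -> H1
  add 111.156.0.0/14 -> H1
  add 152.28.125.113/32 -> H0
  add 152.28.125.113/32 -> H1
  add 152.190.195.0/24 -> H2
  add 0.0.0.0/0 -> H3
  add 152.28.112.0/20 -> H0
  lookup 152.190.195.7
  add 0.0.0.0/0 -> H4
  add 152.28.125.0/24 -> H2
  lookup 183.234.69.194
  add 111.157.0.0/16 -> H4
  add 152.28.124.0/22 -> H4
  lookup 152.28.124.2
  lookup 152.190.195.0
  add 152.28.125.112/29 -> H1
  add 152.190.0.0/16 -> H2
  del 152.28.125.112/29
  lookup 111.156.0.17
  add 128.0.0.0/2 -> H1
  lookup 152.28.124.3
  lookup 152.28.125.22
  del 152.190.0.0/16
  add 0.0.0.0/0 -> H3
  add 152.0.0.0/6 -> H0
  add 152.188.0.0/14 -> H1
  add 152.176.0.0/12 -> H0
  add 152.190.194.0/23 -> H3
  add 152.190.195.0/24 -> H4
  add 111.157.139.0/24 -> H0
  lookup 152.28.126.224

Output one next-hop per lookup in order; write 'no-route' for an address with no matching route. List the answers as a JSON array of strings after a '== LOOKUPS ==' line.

Apply in order:
  + 152.28.125.113/32 (H4) depth=32
  + 0.0.0.0/0 (H4) depth=0
  + 152.190.195.40/32 (H4) depth=32
  + 0.0.0.0/0 (H0) depth=0
  lookup 210.32.27.146: bits 1 walk d0:H0→d1:- -> H0
  - 152.190.195.40/32 clear@32
  + 152.190.192.0/21 (H1) depth=21
  + 111.156.0.0/14 (H1) depth=14
  + 152.28.125.113/32 (H0) depth=32
  + 152.28.125.113/32 (H1) depth=32
  + 152.190.195.0/24 (H2) depth=24
  + 0.0.0.0/0 (H3) depth=0
  + 152.28.112.0/20 (H0) depth=20
  lookup 152.190.195.7: bits 10011000101111101100001100 walk d0:H3→d1:-→d2:-→d3:-→d4:-→d5:-→d6:-→d7:-→d8:-→d9:-→d10:-→d11:-→d12:-→d13:-→d14:-→d15:-→d16:-→d17:-→d18:-→d19:-→d20:-→d21:H1→d22:-→d23:-→d24:H2→d25:-→d26:- -> H2
  + 0.0.0.0/0 (H4) depth=0
  + 152.28.125.0/24 (H2) depth=24
  lookup 183.234.69.194: bits 10 walk d0:H4→d1:-→d2:- -> H4
  + 111.157.0.0/16 (H4) depth=16
  + 152.28.124.0/22 (H4) depth=22
  lookup 152.28.124.2: bits 10011000000111000111110 walk d0:H4→d1:-→d2:-→d3:-→d4:-→d5:-→d6:-→d7:-→d8:-→d9:-→d10:-→d11:-→d12:-→d13:-→d14:-→d15:-→d16:-→d17:-→d18:-→d19:-→d20:H0→d21:-→d22:H4→d23:- -> H4
  lookup 152.190.195.0: bits 10011000101111101100001100 walk d0:H4→d1:-→d2:-→d3:-→d4:-→d5:-→d6:-→d7:-→d8:-→d9:-→d10:-→d11:-→d12:-→d13:-→d14:-→d15:-→d16:-→d17:-→d18:-→d19:-→d20:-→d21:H1→d22:-→d23:-→d24:H2→d25:-→d26:- -> H2
  + 152.28.125.112/29 (H1) depth=29
  + 152.190.0.0/16 (H2) depth=16
  - 152.28.125.112/29 clear@29
  lookup 111.156.0.17: bits 011011111001110 walk d0:H4→d1:-→d2:-→d3:-→d4:-→d5:-→d6:-→d7:-→d8:-→d9:-→d10:-→d11:-→d12:-→d13:-→d14:H1→d15:- -> H1
  + 128.0.0.0/2 (H1) depth=2
  lookup 152.28.124.3: bits 10011000000111000111110 walk d0:H4→d1:-→d2:H1→d3:-→d4:-→d5:-→d6:-→d7:-→d8:-→d9:-→d10:-→d11:-→d12:-→d13:-→d14:-→d15:-→d16:-→d17:-→d18:-→d19:-→d20:H0→d21:-→d22:H4→d23:- -> H4
  lookup 152.28.125.22: bits 1001100000011100011111010 walk d0:H4→d1:-→d2:H1→d3:-→d4:-→d5:-→d6:-→d7:-→d8:-→d9:-→d10:-→d11:-→d12:-→d13:-→d14:-→d15:-→d16:-→d17:-→d18:-→d19:-→d20:H0→d21:-→d22:H4→d23:-→d24:H2→d25:- -> H2
  - 152.190.0.0/16 clear@16
  + 0.0.0.0/0 (H3) depth=0
  + 152.0.0.0/6 (H0) depth=6
  + 152.188.0.0/14 (H1) depth=14
  + 152.176.0.0/12 (H0) depth=12
  + 152.190.194.0/23 (H3) depth=23
  + 152.190.195.0/24 (H4) depth=24
  + 111.157.139.0/24 (H0) depth=24
  lookup 152.28.126.224: bits 1001100000011100011111 walk d0:H3→d1:-→d2:H1→d3:-→d4:-→d5:-→d6:H0→d7:-→d8:-→d9:-→d10:-→d11:-→d12:-→d13:-→d14:-→d15:-→d16:-→d17:-→d18:-→d19:-→d20:H0→d21:-→d22:H4 -> H4

== LOOKUPS ==
["H0","H2","H4","H4","H2","H1","H4","H2","H4"]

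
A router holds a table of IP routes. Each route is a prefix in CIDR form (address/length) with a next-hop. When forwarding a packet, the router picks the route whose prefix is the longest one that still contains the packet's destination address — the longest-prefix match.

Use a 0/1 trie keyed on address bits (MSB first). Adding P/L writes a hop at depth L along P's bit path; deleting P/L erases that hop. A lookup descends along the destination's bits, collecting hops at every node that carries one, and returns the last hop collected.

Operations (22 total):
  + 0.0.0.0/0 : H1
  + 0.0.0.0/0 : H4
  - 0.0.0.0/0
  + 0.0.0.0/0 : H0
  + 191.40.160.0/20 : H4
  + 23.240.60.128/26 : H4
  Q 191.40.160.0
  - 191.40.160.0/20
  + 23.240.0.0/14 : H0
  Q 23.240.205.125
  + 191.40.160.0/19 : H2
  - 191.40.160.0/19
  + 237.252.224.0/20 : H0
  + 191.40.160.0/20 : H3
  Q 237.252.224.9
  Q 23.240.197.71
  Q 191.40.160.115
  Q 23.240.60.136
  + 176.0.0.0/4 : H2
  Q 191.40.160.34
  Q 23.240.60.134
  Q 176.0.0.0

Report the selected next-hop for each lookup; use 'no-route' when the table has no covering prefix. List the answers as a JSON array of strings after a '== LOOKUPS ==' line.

Process each operation:
  add 0.0.0.0/0 -> H1 at depth 0
  add 0.0.0.0/0 -> H4 at depth 0
  del 0.0.0.0/0 (clear depth 0)
  add 0.0.0.0/0 -> H0 at depth 0
  add 191.40.160.0/20 -> H4 at depth 20
  add 23.240.60.128/26 -> H4 at depth 26
  Q 191.40.160.0: descend 10111111001010001010 ; hops seen [H0,H4] ; pick H4
  del 191.40.160.0/20 (clear depth 20)
  add 23.240.0.0/14 -> H0 at depth 14
  Q 23.240.205.125: descend 0001011111110000 ; hops seen [H0,H0] ; pick H0
  add 191.40.160.0/19 -> H2 at depth 19
  del 191.40.160.0/19 (clear depth 19)
  add 237.252.224.0/20 -> H0 at depth 20
  add 191.40.160.0/20 -> H3 at depth 20
  Q 237.252.224.9: descend 11101101111111001110 ; hops seen [H0,H0] ; pick H0
  Q 23.240.197.71: descend 0001011111110000 ; hops seen [H0,H0] ; pick H0
  Q 191.40.160.115: descend 10111111001010001010 ; hops seen [H0,H3] ; pick H3
  Q 23.240.60.136: descend 00010111111100000011110010 ; hops seen [H0,H0,H4] ; pick H4
  add 176.0.0.0/4 -> H2 at depth 4
  Q 191.40.160.34: descend 10111111001010001010 ; hops seen [H0,H2,H3] ; pick H3
  Q 23.240.60.134: descend 00010111111100000011110010 ; hops seen [H0,H0,H4] ; pick H4
  Q 176.0.0.0: descend 1011 ; hops seen [H0,H2] ; pick H2

== LOOKUPS ==
["H4","H0","H0","H0","H3","H4","H3","H4","H2"]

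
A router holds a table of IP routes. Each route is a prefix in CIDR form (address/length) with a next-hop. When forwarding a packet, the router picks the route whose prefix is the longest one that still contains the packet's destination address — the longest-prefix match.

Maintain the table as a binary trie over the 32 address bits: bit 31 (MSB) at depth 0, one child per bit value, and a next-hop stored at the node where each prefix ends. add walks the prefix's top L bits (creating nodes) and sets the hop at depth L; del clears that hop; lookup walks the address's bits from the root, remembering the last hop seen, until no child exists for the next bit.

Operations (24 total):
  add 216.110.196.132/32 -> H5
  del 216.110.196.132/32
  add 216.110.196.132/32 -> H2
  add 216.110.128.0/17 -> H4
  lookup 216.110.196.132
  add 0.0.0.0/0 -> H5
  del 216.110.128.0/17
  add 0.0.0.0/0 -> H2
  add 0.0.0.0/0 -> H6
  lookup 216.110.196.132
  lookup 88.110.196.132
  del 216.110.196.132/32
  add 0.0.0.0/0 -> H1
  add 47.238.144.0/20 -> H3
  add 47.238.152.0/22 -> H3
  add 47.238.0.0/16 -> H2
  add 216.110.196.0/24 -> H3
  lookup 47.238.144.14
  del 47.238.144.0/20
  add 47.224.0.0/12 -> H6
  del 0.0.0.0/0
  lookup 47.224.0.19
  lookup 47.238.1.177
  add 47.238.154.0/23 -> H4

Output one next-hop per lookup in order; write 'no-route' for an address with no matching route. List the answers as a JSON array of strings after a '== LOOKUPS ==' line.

Trace:
  add 216.110.196.132/32 -> H5 at depth 32
  del 216.110.196.132/32 (clear depth 32)
  add 216.110.196.132/32 -> H2 at depth 32
  add 216.110.128.0/17 -> H4 at depth 17
  ? 216.110.196.132  path d0:-→d1:-→d2:-→d3:-→d4:-→d5:-→d6:-→d7:-→d8:-→d9:-→d10:-→d11:-→d12:-→d13:-→d14:-→d15:-→d16:-→d17:H4→d18:-→d19:-→d20:-→d21:-→d22:-→d23:-→d24:-→d25:-→d26:-→d27:-→d28:-→d29:-→d30:-→d31:-→d32:H2  best=H2
  add 0.0.0.0/0 -> H5 at depth 0
  del 216.110.128.0/17 (clear depth 17)
  add 0.0.0.0/0 -> H2 at depth 0
  add 0.0.0.0/0 -> H6 at depth 0
  ? 216.110.196.132  path d0:H6→d1:-→d2:-→d3:-→d4:-→d5:-→d6:-→d7:-→d8:-→d9:-→d10:-→d11:-→d12:-→d13:-→d14:-→d15:-→d16:-→d17:-→d18:-→d19:-→d20:-→d21:-→d22:-→d23:-→d24:-→d25:-→d26:-→d27:-→d28:-→d29:-→d30:-→d31:-→d32:H2  best=H2
  ? 88.110.196.132  path d0:H6  best=H6
  del 216.110.196.132/32 (clear depth 32)
  add 0.0.0.0/0 -> H1 at depth 0
  add 47.238.144.0/20 -> H3 at depth 20
  add 47.238.152.0/22 -> H3 at depth 22
  add 47.238.0.0/16 -> H2 at depth 16
  add 216.110.196.0/24 -> H3 at depth 24
  ? 47.238.144.14  path d0:H1→d1:-→d2:-→d3:-→d4:-→d5:-→d6:-→d7:-→d8:-→d9:-→d10:-→d11:-→d12:-→d13:-→d14:-→d15:-→d16:H2→d17:-→d18:-→d19:-→d20:H3  best=H3
  del 47.238.144.0/20 (clear depth 20)
  add 47.224.0.0/12 -> H6 at depth 12
  del 0.0.0.0/0 (clear depth 0)
  ? 47.224.0.19  path d0:-→d1:-→d2:-→d3:-→d4:-→d5:-→d6:-→d7:-→d8:-→d9:-→d10:-→d11:-→d12:H6  best=H6
  ? 47.238.1.177  path d0:-→d1:-→d2:-→d3:-→d4:-→d5:-→d6:-→d7:-→d8:-→d9:-→d10:-→d11:-→d12:H6→d13:-→d14:-→d15:-→d16:H2  best=H2
  add 47.238.154.0/23 -> H4 at depth 23

== LOOKUPS ==
["H2","H2","H6","H3","H6","H2"]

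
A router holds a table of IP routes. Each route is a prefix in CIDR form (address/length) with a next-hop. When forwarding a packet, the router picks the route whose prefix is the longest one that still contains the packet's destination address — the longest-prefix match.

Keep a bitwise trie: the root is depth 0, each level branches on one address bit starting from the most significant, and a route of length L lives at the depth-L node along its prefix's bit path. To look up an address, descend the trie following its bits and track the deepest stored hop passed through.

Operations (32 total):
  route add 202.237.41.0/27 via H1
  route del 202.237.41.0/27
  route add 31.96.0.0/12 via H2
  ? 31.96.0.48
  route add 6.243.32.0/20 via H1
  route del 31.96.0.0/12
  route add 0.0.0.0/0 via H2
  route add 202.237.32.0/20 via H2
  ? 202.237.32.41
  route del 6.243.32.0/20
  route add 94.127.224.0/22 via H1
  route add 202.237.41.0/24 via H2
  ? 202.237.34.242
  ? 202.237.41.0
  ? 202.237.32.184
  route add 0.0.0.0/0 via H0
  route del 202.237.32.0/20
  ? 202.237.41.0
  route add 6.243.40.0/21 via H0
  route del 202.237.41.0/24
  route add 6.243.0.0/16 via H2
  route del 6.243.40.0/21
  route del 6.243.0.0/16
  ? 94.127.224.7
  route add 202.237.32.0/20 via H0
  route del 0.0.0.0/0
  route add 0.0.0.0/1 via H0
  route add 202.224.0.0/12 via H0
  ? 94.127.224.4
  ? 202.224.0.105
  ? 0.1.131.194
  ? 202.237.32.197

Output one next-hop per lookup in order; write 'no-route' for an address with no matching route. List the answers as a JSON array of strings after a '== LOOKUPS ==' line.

Trace:
  + 202.237.41.0/27 (H1) depth=27
  - 202.237.41.0/27 clear@27
  + 31.96.0.0/12 (H2) depth=12
  Q 31.96.0.48: descend 000111110110 ; hops seen [H2] ; pick H2
  + 6.243.32.0/20 (H1) depth=20
  - 31.96.0.0/12 clear@12
  + 0.0.0.0/0 (H2) depth=0
  + 202.237.32.0/20 (H2) depth=20
  Q 202.237.32.41: descend 11001010111011010010 ; hops seen [H2,H2] ; pick H2
  - 6.243.32.0/20 clear@20
  + 94.127.224.0/22 (H1) depth=22
  + 202.237.41.0/24 (H2) depth=24
  Q 202.237.34.242: descend 11001010111011010010 ; hops seen [H2,H2] ; pick H2
  Q 202.237.41.0: descend 110010101110110100101001000 ; hops seen [H2,H2,H2] ; pick H2
  Q 202.237.32.184: descend 11001010111011010010 ; hops seen [H2,H2] ; pick H2
  + 0.0.0.0/0 (H0) depth=0
  - 202.237.32.0/20 clear@20
  Q 202.237.41.0: descend 110010101110110100101001000 ; hops seen [H0,H2] ; pick H2
  + 6.243.40.0/21 (H0) depth=21
  - 202.237.41.0/24 clear@24
  + 6.243.0.0/16 (H2) depth=16
  - 6.243.40.0/21 clear@21
  - 6.243.0.0/16 clear@16
  Q 94.127.224.7: descend 0101111001111111111000 ; hops seen [H0,H1] ; pick H1
  + 202.237.32.0/20 (H0) depth=20
  - 0.0.0.0/0 clear@0
  + 0.0.0.0/1 (H0) depth=1
  + 202.224.0.0/12 (H0) depth=12
  Q 94.127.224.4: descend 0101111001111111111000 ; hops seen [H0,H1] ; pick H1
  Q 202.224.0.105: descend 110010101110 ; hops seen [H0] ; pick H0
  Q 0.1.131.194: descend 00000 ; hops seen [H0] ; pick H0
  Q 202.237.32.197: descend 11001010111011010010 ; hops seen [H0,H0] ; pick H0

== LOOKUPS ==
["H2","H2","H2","H2","H2","H2","H1","H1","H0","H0","H0"]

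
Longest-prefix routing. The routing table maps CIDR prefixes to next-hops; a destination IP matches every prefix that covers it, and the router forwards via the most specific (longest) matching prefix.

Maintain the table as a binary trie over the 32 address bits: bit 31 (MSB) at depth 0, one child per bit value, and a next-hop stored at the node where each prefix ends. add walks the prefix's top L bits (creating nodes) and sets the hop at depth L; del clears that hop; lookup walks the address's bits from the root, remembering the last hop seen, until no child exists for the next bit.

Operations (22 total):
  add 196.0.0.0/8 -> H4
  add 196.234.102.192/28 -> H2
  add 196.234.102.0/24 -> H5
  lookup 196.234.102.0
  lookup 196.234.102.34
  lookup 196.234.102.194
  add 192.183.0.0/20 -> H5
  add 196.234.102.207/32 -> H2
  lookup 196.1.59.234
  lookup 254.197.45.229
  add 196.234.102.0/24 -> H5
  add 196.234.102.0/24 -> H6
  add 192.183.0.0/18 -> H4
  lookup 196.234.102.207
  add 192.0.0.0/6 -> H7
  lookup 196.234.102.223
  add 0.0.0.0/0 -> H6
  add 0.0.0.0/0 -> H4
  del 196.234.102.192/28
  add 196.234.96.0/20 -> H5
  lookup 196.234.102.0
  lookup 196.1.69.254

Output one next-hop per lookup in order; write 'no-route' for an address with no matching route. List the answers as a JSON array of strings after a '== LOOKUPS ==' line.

Trace:
  + 196.0.0.0/8 (H4) depth=8
  + 196.234.102.192/28 (H2) depth=28
  + 196.234.102.0/24 (H5) depth=24
  ? 196.234.102.0  path d0:-→d1:-→d2:-→d3:-→d4:-→d5:-→d6:-→d7:-→d8:H4→d9:-→d10:-→d11:-→d12:-→d13:-→d14:-→d15:-→d16:-→d17:-→d18:-→d19:-→d20:-→d21:-→d22:-→d23:-→d24:H5  best=H5
  ? 196.234.102.34  path d0:-→d1:-→d2:-→d3:-→d4:-→d5:-→d6:-→d7:-→d8:H4→d9:-→d10:-→d11:-→d12:-→d13:-→d14:-→d15:-→d16:-→d17:-→d18:-→d19:-→d20:-→d21:-→d22:-→d23:-→d24:H5  best=H5
  ? 196.234.102.194  path d0:-→d1:-→d2:-→d3:-→d4:-→d5:-→d6:-→d7:-→d8:H4→d9:-→d10:-→d11:-→d12:-→d13:-→d14:-→d15:-→d16:-→d17:-→d18:-→d19:-→d20:-→d21:-→d22:-→d23:-→d24:H5→d25:-→d26:-→d27:-→d28:H2  best=H2
  + 192.183.0.0/20 (H5) depth=20
  + 196.234.102.207/32 (H2) depth=32
  ? 196.1.59.234  path d0:-→d1:-→d2:-→d3:-→d4:-→d5:-→d6:-→d7:-→d8:H4  best=H4
  ? 254.197.45.229  path d0:-→d1:-→d2:-  best=no-route
  + 196.234.102.0/24 (H5) depth=24
  + 196.234.102.0/24 (H6) depth=24
  + 192.183.0.0/18 (H4) depth=18
  ? 196.234.102.207  path d0:-→d1:-→d2:-→d3:-→d4:-→d5:-→d6:-→d7:-→d8:H4→d9:-→d10:-→d11:-→d12:-→d13:-→d14:-→d15:-→d16:-→d17:-→d18:-→d19:-→d20:-→d21:-→d22:-→d23:-→d24:H6→d25:-→d26:-→d27:-→d28:H2→d29:-→d30:-→d31:-→d32:H2  best=H2
  + 192.0.0.0/6 (H7) depth=6
  ? 196.234.102.223  path d0:-→d1:-→d2:-→d3:-→d4:-→d5:-→d6:-→d7:-→d8:H4→d9:-→d10:-→d11:-→d12:-→d13:-→d14:-→d15:-→d16:-→d17:-→d18:-→d19:-→d20:-→d21:-→d22:-→d23:-→d24:H6→d25:-→d26:-→d27:-  best=H6
  + 0.0.0.0/0 (H6) depth=0
  + 0.0.0.0/0 (H4) depth=0
  del 196.234.102.192/28 (clear depth 28)
  + 196.234.96.0/20 (H5) depth=20
  ? 196.234.102.0  path d0:H4→d1:-→d2:-→d3:-→d4:-→d5:-→d6:-→d7:-→d8:H4→d9:-→d10:-→d11:-→d12:-→d13:-→d14:-→d15:-→d16:-→d17:-→d18:-→d19:-→d20:H5→d21:-→d22:-→d23:-→d24:H6  best=H6
  ? 196.1.69.254  path d0:H4→d1:-→d2:-→d3:-→d4:-→d5:-→d6:-→d7:-→d8:H4  best=H4

== LOOKUPS ==
["H5","H5","H2","H4","no-route","H2","H6","H6","H4"]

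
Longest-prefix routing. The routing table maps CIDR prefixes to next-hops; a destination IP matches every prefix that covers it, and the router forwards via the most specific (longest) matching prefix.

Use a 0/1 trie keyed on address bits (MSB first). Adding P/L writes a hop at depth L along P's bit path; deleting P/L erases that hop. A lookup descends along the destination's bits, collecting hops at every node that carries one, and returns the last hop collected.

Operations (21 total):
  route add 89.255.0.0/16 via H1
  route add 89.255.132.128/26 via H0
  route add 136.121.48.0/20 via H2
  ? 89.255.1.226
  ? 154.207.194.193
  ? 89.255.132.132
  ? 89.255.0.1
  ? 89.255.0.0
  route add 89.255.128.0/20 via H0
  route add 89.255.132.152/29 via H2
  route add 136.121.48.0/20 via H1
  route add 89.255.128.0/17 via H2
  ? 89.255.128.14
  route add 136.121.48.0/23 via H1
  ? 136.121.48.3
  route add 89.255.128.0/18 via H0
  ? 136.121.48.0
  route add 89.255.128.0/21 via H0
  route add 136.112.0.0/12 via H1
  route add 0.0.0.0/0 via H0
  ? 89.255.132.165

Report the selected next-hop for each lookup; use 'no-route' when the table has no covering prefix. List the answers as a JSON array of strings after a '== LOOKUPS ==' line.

Trace:
  + 89.255.0.0/16 (H1) depth=16
  + 89.255.132.128/26 (H0) depth=26
  + 136.121.48.0/20 (H2) depth=20
  ? 89.255.1.226  path d0:-→d1:-→d2:-→d3:-→d4:-→d5:-→d6:-→d7:-→d8:-→d9:-→d10:-→d11:-→d12:-→d13:-→d14:-→d15:-→d16:H1  best=H1
  ? 154.207.194.193  path d0:-→d1:-→d2:-→d3:-  best=no-route
  ? 89.255.132.132  path d0:-→d1:-→d2:-→d3:-→d4:-→d5:-→d6:-→d7:-→d8:-→d9:-→d10:-→d11:-→d12:-→d13:-→d14:-→d15:-→d16:H1→d17:-→d18:-→d19:-→d20:-→d21:-→d22:-→d23:-→d24:-→d25:-→d26:H0  best=H0
  ? 89.255.0.1  path d0:-→d1:-→d2:-→d3:-→d4:-→d5:-→d6:-→d7:-→d8:-→d9:-→d10:-→d11:-→d12:-→d13:-→d14:-→d15:-→d16:H1  best=H1
  ? 89.255.0.0  path d0:-→d1:-→d2:-→d3:-→d4:-→d5:-→d6:-→d7:-→d8:-→d9:-→d10:-→d11:-→d12:-→d13:-→d14:-→d15:-→d16:H1  best=H1
  + 89.255.128.0/20 (H0) depth=20
  + 89.255.132.152/29 (H2) depth=29
  + 136.121.48.0/20 (H1) depth=20
  + 89.255.128.0/17 (H2) depth=17
  ? 89.255.128.14  path d0:-→d1:-→d2:-→d3:-→d4:-→d5:-→d6:-→d7:-→d8:-→d9:-→d10:-→d11:-→d12:-→d13:-→d14:-→d15:-→d16:H1→d17:H2→d18:-→d19:-→d20:H0→d21:-  best=H0
  + 136.121.48.0/23 (H1) depth=23
  ? 136.121.48.3  path d0:-→d1:-→d2:-→d3:-→d4:-→d5:-→d6:-→d7:-→d8:-→d9:-→d10:-→d11:-→d12:-→d13:-→d14:-→d15:-→d16:-→d17:-→d18:-→d19:-→d20:H1→d21:-→d22:-→d23:H1  best=H1
  + 89.255.128.0/18 (H0) depth=18
  ? 136.121.48.0  path d0:-→d1:-→d2:-→d3:-→d4:-→d5:-→d6:-→d7:-→d8:-→d9:-→d10:-→d11:-→d12:-→d13:-→d14:-→d15:-→d16:-→d17:-→d18:-→d19:-→d20:H1→d21:-→d22:-→d23:H1  best=H1
  + 89.255.128.0/21 (H0) depth=21
  + 136.112.0.0/12 (H1) depth=12
  + 0.0.0.0/0 (H0) depth=0
  ? 89.255.132.165  path d0:H0→d1:-→d2:-→d3:-→d4:-→d5:-→d6:-→d7:-→d8:-→d9:-→d10:-→d11:-→d12:-→d13:-→d14:-→d15:-→d16:H1→d17:H2→d18:H0→d19:-→d20:H0→d21:H0→d22:-→d23:-→d24:-→d25:-→d26:H0  best=H0

== LOOKUPS ==
["H1","no-route","H0","H1","H1","H0","H1","H1","H0"]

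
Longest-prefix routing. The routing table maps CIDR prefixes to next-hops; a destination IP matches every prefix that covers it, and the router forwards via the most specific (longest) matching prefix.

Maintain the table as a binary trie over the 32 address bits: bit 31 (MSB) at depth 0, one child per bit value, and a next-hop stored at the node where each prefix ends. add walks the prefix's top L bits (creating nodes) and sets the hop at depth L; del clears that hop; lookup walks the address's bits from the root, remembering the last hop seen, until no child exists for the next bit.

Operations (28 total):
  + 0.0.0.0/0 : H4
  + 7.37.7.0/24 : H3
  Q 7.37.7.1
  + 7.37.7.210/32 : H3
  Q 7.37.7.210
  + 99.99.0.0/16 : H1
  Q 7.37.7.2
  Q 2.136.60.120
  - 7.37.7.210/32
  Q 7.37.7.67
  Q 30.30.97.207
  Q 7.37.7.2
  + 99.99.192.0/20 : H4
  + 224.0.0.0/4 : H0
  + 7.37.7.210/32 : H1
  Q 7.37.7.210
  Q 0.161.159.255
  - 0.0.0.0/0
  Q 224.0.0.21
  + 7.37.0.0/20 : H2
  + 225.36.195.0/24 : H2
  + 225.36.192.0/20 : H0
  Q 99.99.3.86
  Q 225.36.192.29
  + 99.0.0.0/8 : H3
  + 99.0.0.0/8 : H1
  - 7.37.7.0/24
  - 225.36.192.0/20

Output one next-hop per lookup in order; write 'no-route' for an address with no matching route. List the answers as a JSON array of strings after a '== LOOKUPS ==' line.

Apply in order:
  add 0.0.0.0/0 -> H4 at depth 0
  add 7.37.7.0/24 -> H3 at depth 24
  lookup 7.37.7.1: bits 000001110010010100000111 walk d0:H4→d1:-→d2:-→d3:-→d4:-→d5:-→d6:-→d7:-→d8:-→d9:-→d10:-→d11:-→d12:-→d13:-→d14:-→d15:-→d16:-→d17:-→d18:-→d19:-→d20:-→d21:-→d22:-→d23:-→d24:H3 -> H3
  add 7.37.7.210/32 -> H3 at depth 32
  lookup 7.37.7.210: bits 00000111001001010000011111010010 walk d0:H4→d1:-→d2:-→d3:-→d4:-→d5:-→d6:-→d7:-→d8:-→d9:-→d10:-→d11:-→d12:-→d13:-→d14:-→d15:-→d16:-→d17:-→d18:-→d19:-→d20:-→d21:-→d22:-→d23:-→d24:H3→d25:-→d26:-→d27:-→d28:-→d29:-→d30:-→d31:-→d32:H3 -> H3
  add 99.99.0.0/16 -> H1 at depth 16
  lookup 7.37.7.2: bits 000001110010010100000111 walk d0:H4→d1:-→d2:-→d3:-→d4:-→d5:-→d6:-→d7:-→d8:-→d9:-→d10:-→d11:-→d12:-→d13:-→d14:-→d15:-→d16:-→d17:-→d18:-→d19:-→d20:-→d21:-→d22:-→d23:-→d24:H3 -> H3
  lookup 2.136.60.120: bits 00000 walk d0:H4→d1:-→d2:-→d3:-→d4:-→d5:- -> H4
  del 7.37.7.210/32 (clear depth 32)
  lookup 7.37.7.67: bits 000001110010010100000111 walk d0:H4→d1:-→d2:-→d3:-→d4:-→d5:-→d6:-→d7:-→d8:-→d9:-→d10:-→d11:-→d12:-→d13:-→d14:-→d15:-→d16:-→d17:-→d18:-→d19:-→d20:-→d21:-→d22:-→d23:-→d24:H3 -> H3
  lookup 30.30.97.207: bits 000 walk d0:H4→d1:-→d2:-→d3:- -> H4
  lookup 7.37.7.2: bits 000001110010010100000111 walk d0:H4→d1:-→d2:-→d3:-→d4:-→d5:-→d6:-→d7:-→d8:-→d9:-→d10:-→d11:-→d12:-→d13:-→d14:-→d15:-→d16:-→d17:-→d18:-→d19:-→d20:-→d21:-→d22:-→d23:-→d24:H3 -> H3
  add 99.99.192.0/20 -> H4 at depth 20
  add 224.0.0.0/4 -> H0 at depth 4
  add 7.37.7.210/32 -> H1 at depth 32
  lookup 7.37.7.210: bits 00000111001001010000011111010010 walk d0:H4→d1:-→d2:-→d3:-→d4:-→d5:-→d6:-→d7:-→d8:-→d9:-→d10:-→d11:-→d12:-→d13:-→d14:-→d15:-→d16:-→d17:-→d18:-→d19:-→d20:-→d21:-→d22:-→d23:-→d24:H3→d25:-→d26:-→d27:-→d28:-→d29:-→d30:-→d31:-→d32:H1 -> H1
  lookup 0.161.159.255: bits 00000 walk d0:H4→d1:-→d2:-→d3:-→d4:-→d5:- -> H4
  del 0.0.0.0/0 (clear depth 0)
  lookup 224.0.0.21: bits 1110 walk d0:-→d1:-→d2:-→d3:-→d4:H0 -> H0
  add 7.37.0.0/20 -> H2 at depth 20
  add 225.36.195.0/24 -> H2 at depth 24
  add 225.36.192.0/20 -> H0 at depth 20
  lookup 99.99.3.86: bits 0110001101100011 walk d0:-→d1:-→d2:-→d3:-→d4:-→d5:-→d6:-→d7:-→d8:-→d9:-→d10:-→d11:-→d12:-→d13:-→d14:-→d15:-→d16:H1 -> H1
  lookup 225.36.192.29: bits 1110000100100100110000 walk d0:-→d1:-→d2:-→d3:-→d4:H0→d5:-→d6:-→d7:-→d8:-→d9:-→d10:-→d11:-→d12:-→d13:-→d14:-→d15:-→d16:-→d17:-→d18:-→d19:-→d20:H0→d21:-→d22:- -> H0
  add 99.0.0.0/8 -> H3 at depth 8
  add 99.0.0.0/8 -> H1 at depth 8
  del 7.37.7.0/24 (clear depth 24)
  del 225.36.192.0/20 (clear depth 20)

== LOOKUPS ==
["H3","H3","H3","H4","H3","H4","H3","H1","H4","H0","H1","H0"]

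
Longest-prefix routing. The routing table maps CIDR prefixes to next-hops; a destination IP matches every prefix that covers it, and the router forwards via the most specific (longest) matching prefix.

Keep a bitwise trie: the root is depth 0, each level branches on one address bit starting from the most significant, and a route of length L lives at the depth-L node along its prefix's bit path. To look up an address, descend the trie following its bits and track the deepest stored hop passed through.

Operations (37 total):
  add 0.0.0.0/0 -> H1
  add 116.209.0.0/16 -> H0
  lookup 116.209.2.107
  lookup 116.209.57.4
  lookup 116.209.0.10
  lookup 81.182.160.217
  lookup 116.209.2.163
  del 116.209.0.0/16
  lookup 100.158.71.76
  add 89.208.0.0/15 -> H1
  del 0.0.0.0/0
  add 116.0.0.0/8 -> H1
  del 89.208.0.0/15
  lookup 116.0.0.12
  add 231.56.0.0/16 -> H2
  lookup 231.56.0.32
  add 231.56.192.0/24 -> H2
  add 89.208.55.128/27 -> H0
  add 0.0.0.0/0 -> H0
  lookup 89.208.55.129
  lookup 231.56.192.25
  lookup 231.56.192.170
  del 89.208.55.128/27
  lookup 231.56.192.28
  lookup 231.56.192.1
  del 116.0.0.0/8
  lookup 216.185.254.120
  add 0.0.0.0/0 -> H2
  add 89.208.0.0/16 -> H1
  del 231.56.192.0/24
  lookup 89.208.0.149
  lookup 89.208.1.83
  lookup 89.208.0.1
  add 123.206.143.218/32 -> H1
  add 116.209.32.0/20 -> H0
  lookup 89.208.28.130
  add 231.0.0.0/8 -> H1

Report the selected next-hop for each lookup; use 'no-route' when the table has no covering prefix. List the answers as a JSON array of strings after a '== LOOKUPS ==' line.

Process each operation:
  add 0.0.0.0/0 -> H1 at depth 0
  add 116.209.0.0/16 -> H0 at depth 16
  Q 116.209.2.107: descend 0111010011010001 ; hops seen [H1,H0] ; pick H0
  Q 116.209.57.4: descend 0111010011010001 ; hops seen [H1,H0] ; pick H0
  Q 116.209.0.10: descend 0111010011010001 ; hops seen [H1,H0] ; pick H0
  Q 81.182.160.217: descend 01 ; hops seen [H1] ; pick H1
  Q 116.209.2.163: descend 0111010011010001 ; hops seen [H1,H0] ; pick H0
  - 116.209.0.0/16 clear@16
  Q 100.158.71.76: descend 011 ; hops seen [H1] ; pick H1
  add 89.208.0.0/15 -> H1 at depth 15
  - 0.0.0.0/0 clear@0
  add 116.0.0.0/8 -> H1 at depth 8
  - 89.208.0.0/15 clear@15
  Q 116.0.0.12: descend 01110100 ; hops seen [H1] ; pick H1
  add 231.56.0.0/16 -> H2 at depth 16
  Q 231.56.0.32: descend 1110011100111000 ; hops seen [H2] ; pick H2
  add 231.56.192.0/24 -> H2 at depth 24
  add 89.208.55.128/27 -> H0 at depth 27
  add 0.0.0.0/0 -> H0 at depth 0
  Q 89.208.55.129: descend 010110011101000000110111100 ; hops seen [H0,H0] ; pick H0
  Q 231.56.192.25: descend 111001110011100011000000 ; hops seen [H0,H2,H2] ; pick H2
  Q 231.56.192.170: descend 111001110011100011000000 ; hops seen [H0,H2,H2] ; pick H2
  - 89.208.55.128/27 clear@27
  Q 231.56.192.28: descend 111001110011100011000000 ; hops seen [H0,H2,H2] ; pick H2
  Q 231.56.192.1: descend 111001110011100011000000 ; hops seen [H0,H2,H2] ; pick H2
  - 116.0.0.0/8 clear@8
  Q 216.185.254.120: descend 11 ; hops seen [H0] ; pick H0
  add 0.0.0.0/0 -> H2 at depth 0
  add 89.208.0.0/16 -> H1 at depth 16
  - 231.56.192.0/24 clear@24
  Q 89.208.0.149: descend 010110011101000000 ; hops seen [H2,H1] ; pick H1
  Q 89.208.1.83: descend 010110011101000000 ; hops seen [H2,H1] ; pick H1
  Q 89.208.0.1: descend 010110011101000000 ; hops seen [H2,H1] ; pick H1
  add 123.206.143.218/32 -> H1 at depth 32
  add 116.209.32.0/20 -> H0 at depth 20
  Q 89.208.28.130: descend 010110011101000000 ; hops seen [H2,H1] ; pick H1
  add 231.0.0.0/8 -> H1 at depth 8

== LOOKUPS ==
["H0","H0","H0","H1","H0","H1","H1","H2","H0","H2","H2","H2","H2","H0","H1","H1","H1","H1"]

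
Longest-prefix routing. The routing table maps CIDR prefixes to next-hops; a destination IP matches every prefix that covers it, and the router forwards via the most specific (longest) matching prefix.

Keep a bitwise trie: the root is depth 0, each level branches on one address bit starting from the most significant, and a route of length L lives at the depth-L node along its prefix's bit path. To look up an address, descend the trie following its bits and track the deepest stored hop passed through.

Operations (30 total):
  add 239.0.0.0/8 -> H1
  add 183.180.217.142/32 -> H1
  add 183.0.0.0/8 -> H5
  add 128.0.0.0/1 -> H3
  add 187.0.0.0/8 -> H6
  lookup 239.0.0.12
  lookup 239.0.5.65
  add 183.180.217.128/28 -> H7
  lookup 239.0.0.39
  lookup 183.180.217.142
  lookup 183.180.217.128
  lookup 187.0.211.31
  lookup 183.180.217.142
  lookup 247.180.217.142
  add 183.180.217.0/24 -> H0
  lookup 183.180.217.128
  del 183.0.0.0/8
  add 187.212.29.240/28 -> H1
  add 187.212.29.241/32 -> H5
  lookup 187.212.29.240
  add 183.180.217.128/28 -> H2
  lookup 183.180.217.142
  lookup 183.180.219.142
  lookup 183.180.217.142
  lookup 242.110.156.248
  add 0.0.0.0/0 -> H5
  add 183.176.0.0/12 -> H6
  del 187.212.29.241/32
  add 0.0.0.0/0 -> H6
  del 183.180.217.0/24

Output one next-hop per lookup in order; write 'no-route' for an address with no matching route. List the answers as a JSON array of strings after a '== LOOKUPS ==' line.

Trace:
  add 239.0.0.0/8 -> H1 at depth 8
  add 183.180.217.142/32 -> H1 at depth 32
  add 183.0.0.0/8 -> H5 at depth 8
  add 128.0.0.0/1 -> H3 at depth 1
  add 187.0.0.0/8 -> H6 at depth 8
  lookup 239.0.0.12: bits 11101111 walk d0:-→d1:H3→d2:-→d3:-→d4:-→d5:-→d6:-→d7:-→d8:H1 -> H1
  lookup 239.0.5.65: bits 11101111 walk d0:-→d1:H3→d2:-→d3:-→d4:-→d5:-→d6:-→d7:-→d8:H1 -> H1
  add 183.180.217.128/28 -> H7 at depth 28
  lookup 239.0.0.39: bits 11101111 walk d0:-→d1:H3→d2:-→d3:-→d4:-→d5:-→d6:-→d7:-→d8:H1 -> H1
  lookup 183.180.217.142: bits 10110111101101001101100110001110 walk d0:-→d1:H3→d2:-→d3:-→d4:-→d5:-→d6:-→d7:-→d8:H5→d9:-→d10:-→d11:-→d12:-→d13:-→d14:-→d15:-→d16:-→d17:-→d18:-→d19:-→d20:-→d21:-→d22:-→d23:-→d24:-→d25:-→d26:-→d27:-→d28:H7→d29:-→d30:-→d31:-→d32:H1 -> H1
  lookup 183.180.217.128: bits 1011011110110100110110011000 walk d0:-→d1:H3→d2:-→d3:-→d4:-→d5:-→d6:-→d7:-→d8:H5→d9:-→d10:-→d11:-→d12:-→d13:-→d14:-→d15:-→d16:-→d17:-→d18:-→d19:-→d20:-→d21:-→d22:-→d23:-→d24:-→d25:-→d26:-→d27:-→d28:H7 -> H7
  lookup 187.0.211.31: bits 10111011 walk d0:-→d1:H3→d2:-→d3:-→d4:-→d5:-→d6:-→d7:-→d8:H6 -> H6
  lookup 183.180.217.142: bits 10110111101101001101100110001110 walk d0:-→d1:H3→d2:-→d3:-→d4:-→d5:-→d6:-→d7:-→d8:H5→d9:-→d10:-→d11:-→d12:-→d13:-→d14:-→d15:-→d16:-→d17:-→d18:-→d19:-→d20:-→d21:-→d22:-→d23:-→d24:-→d25:-→d26:-→d27:-→d28:H7→d29:-→d30:-→d31:-→d32:H1 -> H1
  lookup 247.180.217.142: bits 111 walk d0:-→d1:H3→d2:-→d3:- -> H3
  add 183.180.217.0/24 -> H0 at depth 24
  lookup 183.180.217.128: bits 1011011110110100110110011000 walk d0:-→d1:H3→d2:-→d3:-→d4:-→d5:-→d6:-→d7:-→d8:H5→d9:-→d10:-→d11:-→d12:-→d13:-→d14:-→d15:-→d16:-→d17:-→d18:-→d19:-→d20:-→d21:-→d22:-→d23:-→d24:H0→d25:-→d26:-→d27:-→d28:H7 -> H7
  del 183.0.0.0/8 (clear depth 8)
  add 187.212.29.240/28 -> H1 at depth 28
  add 187.212.29.241/32 -> H5 at depth 32
  lookup 187.212.29.240: bits 1011101111010100000111011111000 walk d0:-→d1:H3→d2:-→d3:-→d4:-→d5:-→d6:-→d7:-→d8:H6→d9:-→d10:-→d11:-→d12:-→d13:-→d14:-→d15:-→d16:-→d17:-→d18:-→d19:-→d20:-→d21:-→d22:-→d23:-→d24:-→d25:-→d26:-→d27:-→d28:H1→d29:-→d30:-→d31:- -> H1
  add 183.180.217.128/28 -> H2 at depth 28
  lookup 183.180.217.142: bits 10110111101101001101100110001110 walk d0:-→d1:H3→d2:-→d3:-→d4:-→d5:-→d6:-→d7:-→d8:-→d9:-→d10:-→d11:-→d12:-→d13:-→d14:-→d15:-→d16:-→d17:-→d18:-→d19:-→d20:-→d21:-→d22:-→d23:-→d24:H0→d25:-→d26:-→d27:-→d28:H2→d29:-→d30:-→d31:-→d32:H1 -> H1
  lookup 183.180.219.142: bits 1011011110110100110110 walk d0:-→d1:H3→d2:-→d3:-→d4:-→d5:-→d6:-→d7:-→d8:-→d9:-→d10:-→d11:-→d12:-→d13:-→d14:-→d15:-→d16:-→d17:-→d18:-→d19:-→d20:-→d21:-→d22:- -> H3
  lookup 183.180.217.142: bits 10110111101101001101100110001110 walk d0:-→d1:H3→d2:-→d3:-→d4:-→d5:-→d6:-→d7:-→d8:-→d9:-→d10:-→d11:-→d12:-→d13:-→d14:-→d15:-→d16:-→d17:-→d18:-→d19:-→d20:-→d21:-→d22:-→d23:-→d24:H0→d25:-→d26:-→d27:-→d28:H2→d29:-→d30:-→d31:-→d32:H1 -> H1
  lookup 242.110.156.248: bits 111 walk d0:-→d1:H3→d2:-→d3:- -> H3
  add 0.0.0.0/0 -> H5 at depth 0
  add 183.176.0.0/12 -> H6 at depth 12
  del 187.212.29.241/32 (clear depth 32)
  add 0.0.0.0/0 -> H6 at depth 0
  del 183.180.217.0/24 (clear depth 24)

== LOOKUPS ==
["H1","H1","H1","H1","H7","H6","H1","H3","H7","H1","H1","H3","H1","H3"]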